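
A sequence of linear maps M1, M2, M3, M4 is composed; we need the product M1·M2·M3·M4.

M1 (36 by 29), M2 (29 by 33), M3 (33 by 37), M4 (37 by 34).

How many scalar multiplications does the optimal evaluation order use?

107387

Adjacent pairs: M1M2 = 36·29·33 = 34452; M2M3 = 29·33·37 = 35409; M3M4 = 33·37·34 = 41514.
Length 3: M1..M3: k=1: 0+35409+36·29·37=74037; k=2: 34452+0+36·33·37=78408 → min 74037 | M2..M4: k=2: 0+41514+29·33·34=74052; k=3: 35409+0+29·37·34=71891 → min 71891.
Length 4: M1..M4: k=1: 0+71891+36·29·34=107387; k=2: 34452+41514+36·33·34=116358; k=3: 74037+0+36·37·34=119325 → min 107387.
Optimal order: (M1·((M2·M3)·M4)) with cost 107387.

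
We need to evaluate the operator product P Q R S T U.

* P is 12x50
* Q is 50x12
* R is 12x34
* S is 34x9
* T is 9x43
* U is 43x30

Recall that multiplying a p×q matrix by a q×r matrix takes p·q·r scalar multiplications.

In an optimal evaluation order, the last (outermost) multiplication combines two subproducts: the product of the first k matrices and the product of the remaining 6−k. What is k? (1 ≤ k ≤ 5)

4

Adjacent pairs: PQ = 12·50·12 = 7200; QR = 50·12·34 = 20400; RS = 12·34·9 = 3672; ST = 34·9·43 = 13158; TU = 9·43·30 = 11610.
Length 3: P..R: k=1: 0+20400+12·50·34=40800; k=2: 7200+0+12·12·34=12096 → min 12096 | Q..S: k=2: 0+3672+50·12·9=9072; k=3: 20400+0+50·34·9=35700 → min 9072 | R..T: k=3: 0+13158+12·34·43=30702; k=4: 3672+0+12·9·43=8316 → min 8316 | S..U: k=4: 0+11610+34·9·30=20790; k=5: 13158+0+34·43·30=57018 → min 20790.
Length 4: P..S: k=1: 0+9072+12·50·9=14472; k=2: 7200+3672+12·12·9=12168; k=3: 12096+0+12·34·9=15768 → min 12168 | Q..T: k=2: 0+8316+50·12·43=34116; k=3: 20400+13158+50·34·43=106658; k=4: 9072+0+50·9·43=28422 → min 28422 | R..U: k=3: 0+20790+12·34·30=33030; k=4: 3672+11610+12·9·30=18522; k=5: 8316+0+12·43·30=23796 → min 18522.
Length 5: P..T: k=1: 0+28422+12·50·43=54222; k=2: 7200+8316+12·12·43=21708; k=3: 12096+13158+12·34·43=42798; k=4: 12168+0+12·9·43=16812 → min 16812 | Q..U: k=2: 0+18522+50·12·30=36522; k=3: 20400+20790+50·34·30=92190; k=4: 9072+11610+50·9·30=34182; k=5: 28422+0+50·43·30=92922 → min 34182.
Top-level splits: k=1: (P..P)·(Q..U) → 0+34182+12·50·30 = 52182; k=2: (P..Q)·(R..U) → 7200+18522+12·12·30 = 30042; k=3: (P..R)·(S..U) → 12096+20790+12·34·30 = 45126; k=4: (P..S)·(T..U) → 12168+11610+12·9·30 = 27018; k=5: (P..T)·(U..U) → 16812+0+12·43·30 = 32292.
Best split is after S, i.e. k = 4.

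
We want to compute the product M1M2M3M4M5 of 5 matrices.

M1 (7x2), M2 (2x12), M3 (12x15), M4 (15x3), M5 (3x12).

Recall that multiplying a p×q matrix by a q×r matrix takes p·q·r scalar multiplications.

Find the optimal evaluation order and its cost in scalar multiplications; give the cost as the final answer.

Adjacent pairs: M1M2 = 7·2·12 = 168; M2M3 = 2·12·15 = 360; M3M4 = 12·15·3 = 540; M4M5 = 15·3·12 = 540.
Length 3: M1..M3: k=1: 0+360+7·2·15=570; k=2: 168+0+7·12·15=1428 → min 570 | M2..M4: k=2: 0+540+2·12·3=612; k=3: 360+0+2·15·3=450 → min 450 | M3..M5: k=3: 0+540+12·15·12=2700; k=4: 540+0+12·3·12=972 → min 972.
Length 4: M1..M4: k=1: 0+450+7·2·3=492; k=2: 168+540+7·12·3=960; k=3: 570+0+7·15·3=885 → min 492 | M2..M5: k=2: 0+972+2·12·12=1260; k=3: 360+540+2·15·12=1260; k=4: 450+0+2·3·12=522 → min 522.
Length 5: M1..M5: k=1: 0+522+7·2·12=690; k=2: 168+972+7·12·12=2148; k=3: 570+540+7·15·12=2370; k=4: 492+0+7·3·12=744 → min 690.
Optimal parenthesization: (M1(((M2M3)M4)M5)) with cost 690.

690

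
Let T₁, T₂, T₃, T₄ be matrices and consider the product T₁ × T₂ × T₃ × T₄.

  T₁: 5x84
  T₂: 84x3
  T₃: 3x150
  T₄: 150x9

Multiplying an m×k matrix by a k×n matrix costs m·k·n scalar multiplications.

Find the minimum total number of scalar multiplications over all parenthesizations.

5445

Adjacent pairs: T₁T₂ = 5·84·3 = 1260; T₂T₃ = 84·3·150 = 37800; T₃T₄ = 3·150·9 = 4050.
Length 3: T₁..T₃: k=1: 0+37800+5·84·150=100800; k=2: 1260+0+5·3·150=3510 → min 3510 | T₂..T₄: k=2: 0+4050+84·3·9=6318; k=3: 37800+0+84·150·9=151200 → min 6318.
Length 4: T₁..T₄: k=1: 0+6318+5·84·9=10098; k=2: 1260+4050+5·3·9=5445; k=3: 3510+0+5·150·9=10260 → min 5445.
Optimal order: ((T₁ × T₂) × (T₃ × T₄)) with cost 5445.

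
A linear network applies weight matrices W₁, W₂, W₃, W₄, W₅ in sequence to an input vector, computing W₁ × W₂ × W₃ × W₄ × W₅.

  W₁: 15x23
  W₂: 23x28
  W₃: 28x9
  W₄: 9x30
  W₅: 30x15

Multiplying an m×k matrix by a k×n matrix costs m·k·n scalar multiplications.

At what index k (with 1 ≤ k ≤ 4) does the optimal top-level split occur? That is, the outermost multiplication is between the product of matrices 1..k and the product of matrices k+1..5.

3

Adjacent pairs: W₁W₂ = 15·23·28 = 9660; W₂W₃ = 23·28·9 = 5796; W₃W₄ = 28·9·30 = 7560; W₄W₅ = 9·30·15 = 4050.
Length 3: W₁..W₃: k=1: 0+5796+15·23·9=8901; k=2: 9660+0+15·28·9=13440 → min 8901 | W₂..W₄: k=2: 0+7560+23·28·30=26880; k=3: 5796+0+23·9·30=12006 → min 12006 | W₃..W₅: k=3: 0+4050+28·9·15=7830; k=4: 7560+0+28·30·15=20160 → min 7830.
Length 4: W₁..W₄: k=1: 0+12006+15·23·30=22356; k=2: 9660+7560+15·28·30=29820; k=3: 8901+0+15·9·30=12951 → min 12951 | W₂..W₅: k=2: 0+7830+23·28·15=17490; k=3: 5796+4050+23·9·15=12951; k=4: 12006+0+23·30·15=22356 → min 12951.
Top-level splits: k=1: (W₁..W₁)·(W₂..W₅) → 0+12951+15·23·15 = 18126; k=2: (W₁..W₂)·(W₃..W₅) → 9660+7830+15·28·15 = 23790; k=3: (W₁..W₃)·(W₄..W₅) → 8901+4050+15·9·15 = 14976; k=4: (W₁..W₄)·(W₅..W₅) → 12951+0+15·30·15 = 19701.
Best split is after W₃, i.e. k = 3.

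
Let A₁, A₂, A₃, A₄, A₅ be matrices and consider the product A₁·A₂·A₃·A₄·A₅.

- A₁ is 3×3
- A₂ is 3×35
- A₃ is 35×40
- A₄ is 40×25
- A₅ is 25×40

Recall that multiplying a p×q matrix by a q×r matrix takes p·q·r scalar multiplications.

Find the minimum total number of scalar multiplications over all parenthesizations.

Adjacent pairs: A₁A₂ = 3·3·35 = 315; A₂A₃ = 3·35·40 = 4200; A₃A₄ = 35·40·25 = 35000; A₄A₅ = 40·25·40 = 40000.
Length 3: A₁..A₃: k=1: 0+4200+3·3·40=4560; k=2: 315+0+3·35·40=4515 → min 4515 | A₂..A₄: k=2: 0+35000+3·35·25=37625; k=3: 4200+0+3·40·25=7200 → min 7200 | A₃..A₅: k=3: 0+40000+35·40·40=96000; k=4: 35000+0+35·25·40=70000 → min 70000.
Length 4: A₁..A₄: k=1: 0+7200+3·3·25=7425; k=2: 315+35000+3·35·25=37940; k=3: 4515+0+3·40·25=7515 → min 7425 | A₂..A₅: k=2: 0+70000+3·35·40=74200; k=3: 4200+40000+3·40·40=49000; k=4: 7200+0+3·25·40=10200 → min 10200.
Length 5: A₁..A₅: k=1: 0+10200+3·3·40=10560; k=2: 315+70000+3·35·40=74515; k=3: 4515+40000+3·40·40=49315; k=4: 7425+0+3·25·40=10425 → min 10425.
Optimal order: ((A₁·((A₂·A₃)·A₄))·A₅) with cost 10425.

10425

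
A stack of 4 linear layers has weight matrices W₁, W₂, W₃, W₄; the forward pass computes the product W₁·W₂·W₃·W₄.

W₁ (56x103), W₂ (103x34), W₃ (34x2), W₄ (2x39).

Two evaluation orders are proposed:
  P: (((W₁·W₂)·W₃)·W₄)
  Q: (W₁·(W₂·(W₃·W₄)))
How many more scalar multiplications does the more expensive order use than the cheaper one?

159894

Order P = (((W₁·W₂)·W₃)·W₄): (W₁·W₂): 56×103 by 103×34 → 56×34, cost 56·103·34 = 196112; ((W₁·W₂)·W₃): 56×34 by 34×2 → 56×2, cost 56·34·2 = 3808; cumulative 199920; (((W₁·W₂)·W₃)·W₄): 56×2 by 2×39 → 56×39, cost 56·2·39 = 4368; cumulative 204288. Total 204288.
Order Q = (W₁·(W₂·(W₃·W₄))): (W₃·W₄): 34×2 by 2×39 → 34×39, cost 34·2·39 = 2652; (W₂·(W₃·W₄)): 103×34 by 34×39 → 103×39, cost 103·34·39 = 136578; cumulative 139230; (W₁·(W₂·(W₃·W₄))): 56×103 by 103×39 → 56×39, cost 56·103·39 = 224952; cumulative 364182. Total 364182.
Difference: |204288 − 364182| = 159894.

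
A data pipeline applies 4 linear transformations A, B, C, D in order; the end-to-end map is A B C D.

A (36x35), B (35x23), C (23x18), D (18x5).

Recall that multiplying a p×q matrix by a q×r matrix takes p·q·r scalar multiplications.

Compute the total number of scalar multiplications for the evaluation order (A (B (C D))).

(C D): 23×18 by 18×5 → 23×5, cost 23·18·5 = 2070
(B (C D)): 35×23 by 23×5 → 35×5, cost 35·23·5 = 4025; cumulative 6095
(A (B (C D))): 36×35 by 35×5 → 36×5, cost 36·35·5 = 6300; cumulative 12395
Total: 12395 scalar multiplications.

12395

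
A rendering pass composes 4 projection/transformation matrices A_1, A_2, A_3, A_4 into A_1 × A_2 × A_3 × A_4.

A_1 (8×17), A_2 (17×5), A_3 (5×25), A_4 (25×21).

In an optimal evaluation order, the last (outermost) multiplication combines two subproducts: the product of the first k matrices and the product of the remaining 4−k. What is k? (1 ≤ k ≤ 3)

2

Adjacent pairs: A_1A_2 = 8·17·5 = 680; A_2A_3 = 17·5·25 = 2125; A_3A_4 = 5·25·21 = 2625.
Length 3: A_1..A_3: k=1: 0+2125+8·17·25=5525; k=2: 680+0+8·5·25=1680 → min 1680 | A_2..A_4: k=2: 0+2625+17·5·21=4410; k=3: 2125+0+17·25·21=11050 → min 4410.
Top-level splits: k=1: (A_1..A_1)·(A_2..A_4) → 0+4410+8·17·21 = 7266; k=2: (A_1..A_2)·(A_3..A_4) → 680+2625+8·5·21 = 4145; k=3: (A_1..A_3)·(A_4..A_4) → 1680+0+8·25·21 = 5880.
Best split is after A_2, i.e. k = 2.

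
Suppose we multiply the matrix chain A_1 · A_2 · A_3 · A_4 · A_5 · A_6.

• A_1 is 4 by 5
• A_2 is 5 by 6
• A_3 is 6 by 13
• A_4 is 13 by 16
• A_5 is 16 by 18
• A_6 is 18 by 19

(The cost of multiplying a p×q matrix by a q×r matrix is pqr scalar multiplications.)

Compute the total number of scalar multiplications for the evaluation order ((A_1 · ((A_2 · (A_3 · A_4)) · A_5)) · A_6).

(A_3 · A_4): 6×13 by 13×16 → 6×16, cost 6·13·16 = 1248
(A_2 · (A_3 · A_4)): 5×6 by 6×16 → 5×16, cost 5·6·16 = 480; cumulative 1728
((A_2 · (A_3 · A_4)) · A_5): 5×16 by 16×18 → 5×18, cost 5·16·18 = 1440; cumulative 3168
(A_1 · ((A_2 · (A_3 · A_4)) · A_5)): 4×5 by 5×18 → 4×18, cost 4·5·18 = 360; cumulative 3528
((A_1 · ((A_2 · (A_3 · A_4)) · A_5)) · A_6): 4×18 by 18×19 → 4×19, cost 4·18·19 = 1368; cumulative 4896
Total: 4896 scalar multiplications.

4896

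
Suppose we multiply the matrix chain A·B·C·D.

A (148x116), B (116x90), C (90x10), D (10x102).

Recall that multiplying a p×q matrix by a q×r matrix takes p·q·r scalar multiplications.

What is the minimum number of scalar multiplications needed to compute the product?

427040

Adjacent pairs: AB = 148·116·90 = 1545120; BC = 116·90·10 = 104400; CD = 90·10·102 = 91800.
Length 3: A..C: k=1: 0+104400+148·116·10=276080; k=2: 1545120+0+148·90·10=1678320 → min 276080 | B..D: k=2: 0+91800+116·90·102=1156680; k=3: 104400+0+116·10·102=222720 → min 222720.
Length 4: A..D: k=1: 0+222720+148·116·102=1973856; k=2: 1545120+91800+148·90·102=2995560; k=3: 276080+0+148·10·102=427040 → min 427040.
Optimal order: ((A·(B·C))·D) with cost 427040.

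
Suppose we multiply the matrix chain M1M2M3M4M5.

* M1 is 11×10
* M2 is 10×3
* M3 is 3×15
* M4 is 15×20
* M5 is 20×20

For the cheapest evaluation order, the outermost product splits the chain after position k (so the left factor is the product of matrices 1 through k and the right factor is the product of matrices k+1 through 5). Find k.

Adjacent pairs: M1M2 = 11·10·3 = 330; M2M3 = 10·3·15 = 450; M3M4 = 3·15·20 = 900; M4M5 = 15·20·20 = 6000.
Length 3: M1..M3: k=1: 0+450+11·10·15=2100; k=2: 330+0+11·3·15=825 → min 825 | M2..M4: k=2: 0+900+10·3·20=1500; k=3: 450+0+10·15·20=3450 → min 1500 | M3..M5: k=3: 0+6000+3·15·20=6900; k=4: 900+0+3·20·20=2100 → min 2100.
Length 4: M1..M4: k=1: 0+1500+11·10·20=3700; k=2: 330+900+11·3·20=1890; k=3: 825+0+11·15·20=4125 → min 1890 | M2..M5: k=2: 0+2100+10·3·20=2700; k=3: 450+6000+10·15·20=9450; k=4: 1500+0+10·20·20=5500 → min 2700.
Top-level splits: k=1: (M1..M1)·(M2..M5) → 0+2700+11·10·20 = 4900; k=2: (M1..M2)·(M3..M5) → 330+2100+11·3·20 = 3090; k=3: (M1..M3)·(M4..M5) → 825+6000+11·15·20 = 10125; k=4: (M1..M4)·(M5..M5) → 1890+0+11·20·20 = 6290.
Best split is after M2, i.e. k = 2.

2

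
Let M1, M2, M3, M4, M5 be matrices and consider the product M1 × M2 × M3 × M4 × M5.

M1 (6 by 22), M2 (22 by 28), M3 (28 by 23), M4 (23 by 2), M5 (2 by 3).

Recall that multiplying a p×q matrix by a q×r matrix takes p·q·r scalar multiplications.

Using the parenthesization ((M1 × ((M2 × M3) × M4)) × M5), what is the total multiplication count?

(M2 × M3): 22×28 by 28×23 → 22×23, cost 22·28·23 = 14168
((M2 × M3) × M4): 22×23 by 23×2 → 22×2, cost 22·23·2 = 1012; cumulative 15180
(M1 × ((M2 × M3) × M4)): 6×22 by 22×2 → 6×2, cost 6·22·2 = 264; cumulative 15444
((M1 × ((M2 × M3) × M4)) × M5): 6×2 by 2×3 → 6×3, cost 6·2·3 = 36; cumulative 15480
Total: 15480 scalar multiplications.

15480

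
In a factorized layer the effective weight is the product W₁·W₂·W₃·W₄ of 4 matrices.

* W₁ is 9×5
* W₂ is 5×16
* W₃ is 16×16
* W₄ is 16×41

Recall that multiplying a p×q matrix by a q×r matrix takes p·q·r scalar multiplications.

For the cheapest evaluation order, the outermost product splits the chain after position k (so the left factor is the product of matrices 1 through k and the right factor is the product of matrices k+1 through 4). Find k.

Adjacent pairs: W₁W₂ = 9·5·16 = 720; W₂W₃ = 5·16·16 = 1280; W₃W₄ = 16·16·41 = 10496.
Length 3: W₁..W₃: k=1: 0+1280+9·5·16=2000; k=2: 720+0+9·16·16=3024 → min 2000 | W₂..W₄: k=2: 0+10496+5·16·41=13776; k=3: 1280+0+5·16·41=4560 → min 4560.
Top-level splits: k=1: (W₁..W₁)·(W₂..W₄) → 0+4560+9·5·41 = 6405; k=2: (W₁..W₂)·(W₃..W₄) → 720+10496+9·16·41 = 17120; k=3: (W₁..W₃)·(W₄..W₄) → 2000+0+9·16·41 = 7904.
Best split is after W₁, i.e. k = 1.

1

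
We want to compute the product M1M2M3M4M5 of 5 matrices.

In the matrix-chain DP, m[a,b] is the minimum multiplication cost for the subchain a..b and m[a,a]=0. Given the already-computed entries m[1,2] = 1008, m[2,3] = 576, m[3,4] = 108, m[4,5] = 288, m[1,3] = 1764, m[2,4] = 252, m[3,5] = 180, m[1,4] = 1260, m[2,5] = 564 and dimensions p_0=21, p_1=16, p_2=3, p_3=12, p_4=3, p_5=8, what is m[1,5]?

m[1,5] = min over k∈[1,4] of m[1,k]+m[k+1,5]+p_{0}·p_k·p_{5}.
k=1: 0 + 564 + 21·16·8 = 3252; k=2: 1008 + 180 + 21·3·8 = 1692; k=3: 1764 + 288 + 21·12·8 = 4068; k=4: 1260 + 0 + 21·3·8 = 1764.
Minimum: 1692 at k=2.

1692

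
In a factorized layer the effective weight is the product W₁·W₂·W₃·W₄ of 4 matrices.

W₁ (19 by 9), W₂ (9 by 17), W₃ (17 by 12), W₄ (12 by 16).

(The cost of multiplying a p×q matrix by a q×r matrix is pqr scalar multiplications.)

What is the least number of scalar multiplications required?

6300

Adjacent pairs: W₁W₂ = 19·9·17 = 2907; W₂W₃ = 9·17·12 = 1836; W₃W₄ = 17·12·16 = 3264.
Length 3: W₁..W₃: k=1: 0+1836+19·9·12=3888; k=2: 2907+0+19·17·12=6783 → min 3888 | W₂..W₄: k=2: 0+3264+9·17·16=5712; k=3: 1836+0+9·12·16=3564 → min 3564.
Length 4: W₁..W₄: k=1: 0+3564+19·9·16=6300; k=2: 2907+3264+19·17·16=11339; k=3: 3888+0+19·12·16=7536 → min 6300.
Optimal order: (W₁·((W₂·W₃)·W₄)) with cost 6300.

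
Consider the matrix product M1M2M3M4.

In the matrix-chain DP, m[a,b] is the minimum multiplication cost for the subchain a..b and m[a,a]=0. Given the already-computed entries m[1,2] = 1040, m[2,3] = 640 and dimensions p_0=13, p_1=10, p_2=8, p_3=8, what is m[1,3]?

m[1,3] = min over k∈[1,2] of m[1,k]+m[k+1,3]+p_{0}·p_k·p_{3}.
k=1: 0 + 640 + 13·10·8 = 1680; k=2: 1040 + 0 + 13·8·8 = 1872.
Minimum: 1680 at k=1.

1680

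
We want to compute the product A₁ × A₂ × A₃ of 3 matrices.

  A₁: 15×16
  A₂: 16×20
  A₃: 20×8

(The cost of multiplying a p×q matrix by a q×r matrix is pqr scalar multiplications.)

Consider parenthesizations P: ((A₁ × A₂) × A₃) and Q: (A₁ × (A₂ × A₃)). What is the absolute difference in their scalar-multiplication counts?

2720

Order P = ((A₁ × A₂) × A₃): (A₁ × A₂): 15×16 by 16×20 → 15×20, cost 15·16·20 = 4800; ((A₁ × A₂) × A₃): 15×20 by 20×8 → 15×8, cost 15·20·8 = 2400; cumulative 7200. Total 7200.
Order Q = (A₁ × (A₂ × A₃)): (A₂ × A₃): 16×20 by 20×8 → 16×8, cost 16·20·8 = 2560; (A₁ × (A₂ × A₃)): 15×16 by 16×8 → 15×8, cost 15·16·8 = 1920; cumulative 4480. Total 4480.
Difference: |7200 − 4480| = 2720.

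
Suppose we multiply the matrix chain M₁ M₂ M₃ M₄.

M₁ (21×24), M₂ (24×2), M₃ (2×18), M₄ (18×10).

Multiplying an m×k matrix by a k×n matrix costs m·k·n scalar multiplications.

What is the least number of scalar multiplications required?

1788

Adjacent pairs: M₁M₂ = 21·24·2 = 1008; M₂M₃ = 24·2·18 = 864; M₃M₄ = 2·18·10 = 360.
Length 3: M₁..M₃: k=1: 0+864+21·24·18=9936; k=2: 1008+0+21·2·18=1764 → min 1764 | M₂..M₄: k=2: 0+360+24·2·10=840; k=3: 864+0+24·18·10=5184 → min 840.
Length 4: M₁..M₄: k=1: 0+840+21·24·10=5880; k=2: 1008+360+21·2·10=1788; k=3: 1764+0+21·18·10=5544 → min 1788.
Optimal order: ((M₁ M₂) (M₃ M₄)) with cost 1788.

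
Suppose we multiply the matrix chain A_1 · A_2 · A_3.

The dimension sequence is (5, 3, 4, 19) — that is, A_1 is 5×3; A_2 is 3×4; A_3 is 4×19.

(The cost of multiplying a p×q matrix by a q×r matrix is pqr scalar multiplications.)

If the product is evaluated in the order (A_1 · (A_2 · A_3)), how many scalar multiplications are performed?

513

(A_2 · A_3): 3×4 by 4×19 → 3×19, cost 3·4·19 = 228
(A_1 · (A_2 · A_3)): 5×3 by 3×19 → 5×19, cost 5·3·19 = 285; cumulative 513
Total: 513 scalar multiplications.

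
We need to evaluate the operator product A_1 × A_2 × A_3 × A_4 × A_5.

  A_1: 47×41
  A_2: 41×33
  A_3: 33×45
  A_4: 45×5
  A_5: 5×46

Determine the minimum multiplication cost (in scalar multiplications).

Adjacent pairs: A_1A_2 = 47·41·33 = 63591; A_2A_3 = 41·33·45 = 60885; A_3A_4 = 33·45·5 = 7425; A_4A_5 = 45·5·46 = 10350.
Length 3: A_1..A_3: k=1: 0+60885+47·41·45=147600; k=2: 63591+0+47·33·45=133386 → min 133386 | A_2..A_4: k=2: 0+7425+41·33·5=14190; k=3: 60885+0+41·45·5=70110 → min 14190 | A_3..A_5: k=3: 0+10350+33·45·46=78660; k=4: 7425+0+33·5·46=15015 → min 15015.
Length 4: A_1..A_4: k=1: 0+14190+47·41·5=23825; k=2: 63591+7425+47·33·5=78771; k=3: 133386+0+47·45·5=143961 → min 23825 | A_2..A_5: k=2: 0+15015+41·33·46=77253; k=3: 60885+10350+41·45·46=156105; k=4: 14190+0+41·5·46=23620 → min 23620.
Length 5: A_1..A_5: k=1: 0+23620+47·41·46=112262; k=2: 63591+15015+47·33·46=149952; k=3: 133386+10350+47·45·46=241026; k=4: 23825+0+47·5·46=34635 → min 34635.
Optimal order: ((A_1 × (A_2 × (A_3 × A_4))) × A_5) with cost 34635.

34635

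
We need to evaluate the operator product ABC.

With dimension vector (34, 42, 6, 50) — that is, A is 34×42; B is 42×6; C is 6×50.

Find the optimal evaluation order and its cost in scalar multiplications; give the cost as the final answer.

18768

(A(BC)): cost 84000.
((AB)C): cost 18768.
Optimal: ((AB)C) with cost 18768.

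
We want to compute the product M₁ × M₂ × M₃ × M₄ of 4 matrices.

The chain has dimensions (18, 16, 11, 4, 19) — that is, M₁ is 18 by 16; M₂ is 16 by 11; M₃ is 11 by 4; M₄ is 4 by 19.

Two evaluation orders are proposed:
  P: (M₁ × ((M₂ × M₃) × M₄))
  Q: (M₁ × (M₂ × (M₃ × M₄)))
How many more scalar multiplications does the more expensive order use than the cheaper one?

Order P = (M₁ × ((M₂ × M₃) × M₄)): (M₂ × M₃): 16×11 by 11×4 → 16×4, cost 16·11·4 = 704; ((M₂ × M₃) × M₄): 16×4 by 4×19 → 16×19, cost 16·4·19 = 1216; cumulative 1920; (M₁ × ((M₂ × M₃) × M₄)): 18×16 by 16×19 → 18×19, cost 18·16·19 = 5472; cumulative 7392. Total 7392.
Order Q = (M₁ × (M₂ × (M₃ × M₄))): (M₃ × M₄): 11×4 by 4×19 → 11×19, cost 11·4·19 = 836; (M₂ × (M₃ × M₄)): 16×11 by 11×19 → 16×19, cost 16·11·19 = 3344; cumulative 4180; (M₁ × (M₂ × (M₃ × M₄))): 18×16 by 16×19 → 18×19, cost 18·16·19 = 5472; cumulative 9652. Total 9652.
Difference: |7392 − 9652| = 2260.

2260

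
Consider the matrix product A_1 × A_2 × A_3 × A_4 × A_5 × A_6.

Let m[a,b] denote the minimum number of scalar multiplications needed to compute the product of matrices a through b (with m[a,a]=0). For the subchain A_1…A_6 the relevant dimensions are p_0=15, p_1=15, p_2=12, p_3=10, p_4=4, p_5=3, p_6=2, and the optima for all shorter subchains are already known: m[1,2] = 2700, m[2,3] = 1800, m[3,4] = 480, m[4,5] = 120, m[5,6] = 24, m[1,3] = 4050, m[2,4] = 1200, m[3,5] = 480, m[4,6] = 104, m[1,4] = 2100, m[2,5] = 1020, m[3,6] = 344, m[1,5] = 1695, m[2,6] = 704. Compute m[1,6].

m[1,6] = min over k∈[1,5] of m[1,k]+m[k+1,6]+p_{0}·p_k·p_{6}.
k=1: 0 + 704 + 15·15·2 = 1154; k=2: 2700 + 344 + 15·12·2 = 3404; k=3: 4050 + 104 + 15·10·2 = 4454; k=4: 2100 + 24 + 15·4·2 = 2244; k=5: 1695 + 0 + 15·3·2 = 1785.
Minimum: 1154 at k=1.

1154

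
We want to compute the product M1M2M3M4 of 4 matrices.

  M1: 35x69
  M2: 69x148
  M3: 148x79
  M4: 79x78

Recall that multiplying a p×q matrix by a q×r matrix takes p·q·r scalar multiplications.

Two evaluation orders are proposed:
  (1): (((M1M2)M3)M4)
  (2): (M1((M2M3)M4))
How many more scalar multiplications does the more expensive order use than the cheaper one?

Order (1) = (((M1M2)M3)M4): (M1M2): 35×69 by 69×148 → 35×148, cost 35·69·148 = 357420; ((M1M2)M3): 35×148 by 148×79 → 35×79, cost 35·148·79 = 409220; cumulative 766640; (((M1M2)M3)M4): 35×79 by 79×78 → 35×78, cost 35·79·78 = 215670; cumulative 982310. Total 982310.
Order (2) = (M1((M2M3)M4)): (M2M3): 69×148 by 148×79 → 69×79, cost 69·148·79 = 806748; ((M2M3)M4): 69×79 by 79×78 → 69×78, cost 69·79·78 = 425178; cumulative 1231926; (M1((M2M3)M4)): 35×69 by 69×78 → 35×78, cost 35·69·78 = 188370; cumulative 1420296. Total 1420296.
Difference: |982310 − 1420296| = 437986.

437986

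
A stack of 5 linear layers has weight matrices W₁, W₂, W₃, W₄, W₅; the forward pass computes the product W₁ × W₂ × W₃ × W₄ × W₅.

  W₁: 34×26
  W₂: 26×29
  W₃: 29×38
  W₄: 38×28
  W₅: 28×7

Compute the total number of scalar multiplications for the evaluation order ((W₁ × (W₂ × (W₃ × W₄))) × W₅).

83384

(W₃ × W₄): 29×38 by 38×28 → 29×28, cost 29·38·28 = 30856
(W₂ × (W₃ × W₄)): 26×29 by 29×28 → 26×28, cost 26·29·28 = 21112; cumulative 51968
(W₁ × (W₂ × (W₃ × W₄))): 34×26 by 26×28 → 34×28, cost 34·26·28 = 24752; cumulative 76720
((W₁ × (W₂ × (W₃ × W₄))) × W₅): 34×28 by 28×7 → 34×7, cost 34·28·7 = 6664; cumulative 83384
Total: 83384 scalar multiplications.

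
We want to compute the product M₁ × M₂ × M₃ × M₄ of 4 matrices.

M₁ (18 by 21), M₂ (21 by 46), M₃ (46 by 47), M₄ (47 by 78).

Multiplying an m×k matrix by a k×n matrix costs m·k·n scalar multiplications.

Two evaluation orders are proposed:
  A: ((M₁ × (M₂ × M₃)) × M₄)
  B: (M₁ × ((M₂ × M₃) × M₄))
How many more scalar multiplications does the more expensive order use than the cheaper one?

Order A = ((M₁ × (M₂ × M₃)) × M₄): (M₂ × M₃): 21×46 by 46×47 → 21×47, cost 21·46·47 = 45402; (M₁ × (M₂ × M₃)): 18×21 by 21×47 → 18×47, cost 18·21·47 = 17766; cumulative 63168; ((M₁ × (M₂ × M₃)) × M₄): 18×47 by 47×78 → 18×78, cost 18·47·78 = 65988; cumulative 129156. Total 129156.
Order B = (M₁ × ((M₂ × M₃) × M₄)): (M₂ × M₃): 21×46 by 46×47 → 21×47, cost 21·46·47 = 45402; ((M₂ × M₃) × M₄): 21×47 by 47×78 → 21×78, cost 21·47·78 = 76986; cumulative 122388; (M₁ × ((M₂ × M₃) × M₄)): 18×21 by 21×78 → 18×78, cost 18·21·78 = 29484; cumulative 151872. Total 151872.
Difference: |129156 − 151872| = 22716.

22716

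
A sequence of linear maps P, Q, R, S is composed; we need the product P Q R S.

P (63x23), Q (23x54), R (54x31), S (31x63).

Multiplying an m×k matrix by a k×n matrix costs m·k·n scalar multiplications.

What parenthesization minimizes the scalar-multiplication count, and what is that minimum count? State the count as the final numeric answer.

174708

Adjacent pairs: PQ = 63·23·54 = 78246; QR = 23·54·31 = 38502; RS = 54·31·63 = 105462.
Length 3: P..R: k=1: 0+38502+63·23·31=83421; k=2: 78246+0+63·54·31=183708 → min 83421 | Q..S: k=2: 0+105462+23·54·63=183708; k=3: 38502+0+23·31·63=83421 → min 83421.
Length 4: P..S: k=1: 0+83421+63·23·63=174708; k=2: 78246+105462+63·54·63=398034; k=3: 83421+0+63·31·63=206460 → min 174708.
Optimal parenthesization: (P ((Q R) S)) with cost 174708.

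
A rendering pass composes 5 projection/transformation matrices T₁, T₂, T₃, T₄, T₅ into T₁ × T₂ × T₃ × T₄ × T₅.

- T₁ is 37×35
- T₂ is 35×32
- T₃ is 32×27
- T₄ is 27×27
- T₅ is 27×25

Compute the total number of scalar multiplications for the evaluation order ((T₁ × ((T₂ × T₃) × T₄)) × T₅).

(T₂ × T₃): 35×32 by 32×27 → 35×27, cost 35·32·27 = 30240
((T₂ × T₃) × T₄): 35×27 by 27×27 → 35×27, cost 35·27·27 = 25515; cumulative 55755
(T₁ × ((T₂ × T₃) × T₄)): 37×35 by 35×27 → 37×27, cost 37·35·27 = 34965; cumulative 90720
((T₁ × ((T₂ × T₃) × T₄)) × T₅): 37×27 by 27×25 → 37×25, cost 37·27·25 = 24975; cumulative 115695
Total: 115695 scalar multiplications.

115695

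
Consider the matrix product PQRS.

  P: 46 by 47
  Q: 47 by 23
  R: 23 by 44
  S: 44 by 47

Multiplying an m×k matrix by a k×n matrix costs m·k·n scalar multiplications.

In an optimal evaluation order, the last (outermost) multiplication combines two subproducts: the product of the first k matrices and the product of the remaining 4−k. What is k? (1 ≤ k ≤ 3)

Adjacent pairs: PQ = 46·47·23 = 49726; QR = 47·23·44 = 47564; RS = 23·44·47 = 47564.
Length 3: P..R: k=1: 0+47564+46·47·44=142692; k=2: 49726+0+46·23·44=96278 → min 96278 | Q..S: k=2: 0+47564+47·23·47=98371; k=3: 47564+0+47·44·47=144760 → min 98371.
Top-level splits: k=1: (P..P)·(Q..S) → 0+98371+46·47·47 = 199985; k=2: (P..Q)·(R..S) → 49726+47564+46·23·47 = 147016; k=3: (P..R)·(S..S) → 96278+0+46·44·47 = 191406.
Best split is after Q, i.e. k = 2.

2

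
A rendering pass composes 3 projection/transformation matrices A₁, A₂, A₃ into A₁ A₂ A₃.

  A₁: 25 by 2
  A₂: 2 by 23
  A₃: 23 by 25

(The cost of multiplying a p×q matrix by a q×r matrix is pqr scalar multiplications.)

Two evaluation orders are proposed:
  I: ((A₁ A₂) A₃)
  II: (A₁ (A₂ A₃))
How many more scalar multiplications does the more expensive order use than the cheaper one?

13125

Order I = ((A₁ A₂) A₃): (A₁ A₂): 25×2 by 2×23 → 25×23, cost 25·2·23 = 1150; ((A₁ A₂) A₃): 25×23 by 23×25 → 25×25, cost 25·23·25 = 14375; cumulative 15525. Total 15525.
Order II = (A₁ (A₂ A₃)): (A₂ A₃): 2×23 by 23×25 → 2×25, cost 2·23·25 = 1150; (A₁ (A₂ A₃)): 25×2 by 2×25 → 25×25, cost 25·2·25 = 1250; cumulative 2400. Total 2400.
Difference: |15525 − 2400| = 13125.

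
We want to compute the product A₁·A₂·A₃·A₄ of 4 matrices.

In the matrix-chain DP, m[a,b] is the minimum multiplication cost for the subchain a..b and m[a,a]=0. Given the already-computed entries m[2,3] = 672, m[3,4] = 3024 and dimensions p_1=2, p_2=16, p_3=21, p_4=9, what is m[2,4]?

m[2,4] = min over k∈[2,3] of m[2,k]+m[k+1,4]+p_{1}·p_k·p_{4}.
k=2: 0 + 3024 + 2·16·9 = 3312; k=3: 672 + 0 + 2·21·9 = 1050.
Minimum: 1050 at k=3.

1050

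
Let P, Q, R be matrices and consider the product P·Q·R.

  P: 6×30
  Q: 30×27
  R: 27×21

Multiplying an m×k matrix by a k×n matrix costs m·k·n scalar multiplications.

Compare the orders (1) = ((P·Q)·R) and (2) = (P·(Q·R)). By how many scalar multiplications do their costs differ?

Order (1) = ((P·Q)·R): (P·Q): 6×30 by 30×27 → 6×27, cost 6·30·27 = 4860; ((P·Q)·R): 6×27 by 27×21 → 6×21, cost 6·27·21 = 3402; cumulative 8262. Total 8262.
Order (2) = (P·(Q·R)): (Q·R): 30×27 by 27×21 → 30×21, cost 30·27·21 = 17010; (P·(Q·R)): 6×30 by 30×21 → 6×21, cost 6·30·21 = 3780; cumulative 20790. Total 20790.
Difference: |8262 − 20790| = 12528.

12528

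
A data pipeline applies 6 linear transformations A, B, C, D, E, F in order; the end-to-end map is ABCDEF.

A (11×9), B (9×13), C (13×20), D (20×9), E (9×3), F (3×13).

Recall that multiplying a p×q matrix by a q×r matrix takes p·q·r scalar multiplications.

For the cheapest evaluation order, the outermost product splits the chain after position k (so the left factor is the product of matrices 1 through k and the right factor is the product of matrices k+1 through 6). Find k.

5

Adjacent pairs: AB = 11·9·13 = 1287; BC = 9·13·20 = 2340; CD = 13·20·9 = 2340; DE = 20·9·3 = 540; EF = 9·3·13 = 351.
Length 3: A..C: k=1: 0+2340+11·9·20=4320; k=2: 1287+0+11·13·20=4147 → min 4147 | B..D: k=2: 0+2340+9·13·9=3393; k=3: 2340+0+9·20·9=3960 → min 3393 | C..E: k=3: 0+540+13·20·3=1320; k=4: 2340+0+13·9·3=2691 → min 1320 | D..F: k=4: 0+351+20·9·13=2691; k=5: 540+0+20·3·13=1320 → min 1320.
Length 4: A..D: k=1: 0+3393+11·9·9=4284; k=2: 1287+2340+11·13·9=4914; k=3: 4147+0+11·20·9=6127 → min 4284 | B..E: k=2: 0+1320+9·13·3=1671; k=3: 2340+540+9·20·3=3420; k=4: 3393+0+9·9·3=3636 → min 1671 | C..F: k=3: 0+1320+13·20·13=4700; k=4: 2340+351+13·9·13=4212; k=5: 1320+0+13·3·13=1827 → min 1827.
Length 5: A..E: k=1: 0+1671+11·9·3=1968; k=2: 1287+1320+11·13·3=3036; k=3: 4147+540+11·20·3=5347; k=4: 4284+0+11·9·3=4581 → min 1968 | B..F: k=2: 0+1827+9·13·13=3348; k=3: 2340+1320+9·20·13=6000; k=4: 3393+351+9·9·13=4797; k=5: 1671+0+9·3·13=2022 → min 2022.
Top-level splits: k=1: (A..A)·(B..F) → 0+2022+11·9·13 = 3309; k=2: (A..B)·(C..F) → 1287+1827+11·13·13 = 4973; k=3: (A..C)·(D..F) → 4147+1320+11·20·13 = 8327; k=4: (A..D)·(E..F) → 4284+351+11·9·13 = 5922; k=5: (A..E)·(F..F) → 1968+0+11·3·13 = 2397.
Best split is after E, i.e. k = 5.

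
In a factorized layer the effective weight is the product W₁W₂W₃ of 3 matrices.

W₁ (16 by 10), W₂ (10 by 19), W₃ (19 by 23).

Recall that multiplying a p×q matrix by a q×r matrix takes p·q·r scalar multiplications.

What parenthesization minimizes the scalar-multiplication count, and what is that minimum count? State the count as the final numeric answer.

8050

(W₁(W₂W₃)): cost 8050.
((W₁W₂)W₃): cost 10032.
Optimal: (W₁(W₂W₃)) with cost 8050.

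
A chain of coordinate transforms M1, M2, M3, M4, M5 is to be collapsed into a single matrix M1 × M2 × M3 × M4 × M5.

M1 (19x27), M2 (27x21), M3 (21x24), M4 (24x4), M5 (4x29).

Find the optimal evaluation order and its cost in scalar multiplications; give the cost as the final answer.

Adjacent pairs: M1M2 = 19·27·21 = 10773; M2M3 = 27·21·24 = 13608; M3M4 = 21·24·4 = 2016; M4M5 = 24·4·29 = 2784.
Length 3: M1..M3: k=1: 0+13608+19·27·24=25920; k=2: 10773+0+19·21·24=20349 → min 20349 | M2..M4: k=2: 0+2016+27·21·4=4284; k=3: 13608+0+27·24·4=16200 → min 4284 | M3..M5: k=3: 0+2784+21·24·29=17400; k=4: 2016+0+21·4·29=4452 → min 4452.
Length 4: M1..M4: k=1: 0+4284+19·27·4=6336; k=2: 10773+2016+19·21·4=14385; k=3: 20349+0+19·24·4=22173 → min 6336 | M2..M5: k=2: 0+4452+27·21·29=20895; k=3: 13608+2784+27·24·29=35184; k=4: 4284+0+27·4·29=7416 → min 7416.
Length 5: M1..M5: k=1: 0+7416+19·27·29=22293; k=2: 10773+4452+19·21·29=26796; k=3: 20349+2784+19·24·29=36357; k=4: 6336+0+19·4·29=8540 → min 8540.
Optimal parenthesization: ((M1 × (M2 × (M3 × M4))) × M5) with cost 8540.

8540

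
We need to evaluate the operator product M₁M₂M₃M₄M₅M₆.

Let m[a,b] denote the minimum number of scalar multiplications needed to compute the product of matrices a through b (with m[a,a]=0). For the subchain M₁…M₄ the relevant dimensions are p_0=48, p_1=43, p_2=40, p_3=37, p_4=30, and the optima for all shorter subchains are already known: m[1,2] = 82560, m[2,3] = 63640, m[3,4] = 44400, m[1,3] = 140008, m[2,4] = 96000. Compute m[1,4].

157920

m[1,4] = min over k∈[1,3] of m[1,k]+m[k+1,4]+p_{0}·p_k·p_{4}.
k=1: 0 + 96000 + 48·43·30 = 157920; k=2: 82560 + 44400 + 48·40·30 = 184560; k=3: 140008 + 0 + 48·37·30 = 193288.
Minimum: 157920 at k=1.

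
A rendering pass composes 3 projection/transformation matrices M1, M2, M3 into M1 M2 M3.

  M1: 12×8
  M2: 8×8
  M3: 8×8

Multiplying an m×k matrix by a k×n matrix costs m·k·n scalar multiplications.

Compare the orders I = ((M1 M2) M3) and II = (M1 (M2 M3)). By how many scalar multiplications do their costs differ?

256

Order I = ((M1 M2) M3): (M1 M2): 12×8 by 8×8 → 12×8, cost 12·8·8 = 768; ((M1 M2) M3): 12×8 by 8×8 → 12×8, cost 12·8·8 = 768; cumulative 1536. Total 1536.
Order II = (M1 (M2 M3)): (M2 M3): 8×8 by 8×8 → 8×8, cost 8·8·8 = 512; (M1 (M2 M3)): 12×8 by 8×8 → 12×8, cost 12·8·8 = 768; cumulative 1280. Total 1280.
Difference: |1536 − 1280| = 256.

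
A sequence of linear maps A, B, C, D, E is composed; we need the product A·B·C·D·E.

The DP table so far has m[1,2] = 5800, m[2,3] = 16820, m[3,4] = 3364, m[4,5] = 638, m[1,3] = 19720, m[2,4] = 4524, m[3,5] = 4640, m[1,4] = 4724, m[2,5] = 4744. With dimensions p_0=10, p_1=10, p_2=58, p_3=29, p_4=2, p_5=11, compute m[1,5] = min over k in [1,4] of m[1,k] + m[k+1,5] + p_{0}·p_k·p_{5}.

4944

m[1,5] = min over k∈[1,4] of m[1,k]+m[k+1,5]+p_{0}·p_k·p_{5}.
k=1: 0 + 4744 + 10·10·11 = 5844; k=2: 5800 + 4640 + 10·58·11 = 16820; k=3: 19720 + 638 + 10·29·11 = 23548; k=4: 4724 + 0 + 10·2·11 = 4944.
Minimum: 4944 at k=4.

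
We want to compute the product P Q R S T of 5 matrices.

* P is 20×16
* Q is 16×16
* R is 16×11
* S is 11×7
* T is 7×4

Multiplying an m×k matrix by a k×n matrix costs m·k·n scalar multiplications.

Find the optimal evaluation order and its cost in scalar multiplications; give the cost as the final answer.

3316

Adjacent pairs: PQ = 20·16·16 = 5120; QR = 16·16·11 = 2816; RS = 16·11·7 = 1232; ST = 11·7·4 = 308.
Length 3: P..R: k=1: 0+2816+20·16·11=6336; k=2: 5120+0+20·16·11=8640 → min 6336 | Q..S: k=2: 0+1232+16·16·7=3024; k=3: 2816+0+16·11·7=4048 → min 3024 | R..T: k=3: 0+308+16·11·4=1012; k=4: 1232+0+16·7·4=1680 → min 1012.
Length 4: P..S: k=1: 0+3024+20·16·7=5264; k=2: 5120+1232+20·16·7=8592; k=3: 6336+0+20·11·7=7876 → min 5264 | Q..T: k=2: 0+1012+16·16·4=2036; k=3: 2816+308+16·11·4=3828; k=4: 3024+0+16·7·4=3472 → min 2036.
Length 5: P..T: k=1: 0+2036+20·16·4=3316; k=2: 5120+1012+20·16·4=7412; k=3: 6336+308+20·11·4=7524; k=4: 5264+0+20·7·4=5824 → min 3316.
Optimal parenthesization: (P (Q (R (S T)))) with cost 3316.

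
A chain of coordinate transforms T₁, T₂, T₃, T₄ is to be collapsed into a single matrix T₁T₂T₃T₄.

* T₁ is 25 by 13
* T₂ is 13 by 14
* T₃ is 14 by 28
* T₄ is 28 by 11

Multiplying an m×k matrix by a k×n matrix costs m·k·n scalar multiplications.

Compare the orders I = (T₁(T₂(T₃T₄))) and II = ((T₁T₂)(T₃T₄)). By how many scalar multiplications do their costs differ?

Order I = (T₁(T₂(T₃T₄))): (T₃T₄): 14×28 by 28×11 → 14×11, cost 14·28·11 = 4312; (T₂(T₃T₄)): 13×14 by 14×11 → 13×11, cost 13·14·11 = 2002; cumulative 6314; (T₁(T₂(T₃T₄))): 25×13 by 13×11 → 25×11, cost 25·13·11 = 3575; cumulative 9889. Total 9889.
Order II = ((T₁T₂)(T₃T₄)): (T₁T₂): 25×13 by 13×14 → 25×14, cost 25·13·14 = 4550; (T₃T₄): 14×28 by 28×11 → 14×11, cost 14·28·11 = 4312; ((T₁T₂)(T₃T₄)): 25×14 by 14×11 → 25×11, cost 25·14·11 = 3850; cumulative 12712. Total 12712.
Difference: |9889 − 12712| = 2823.

2823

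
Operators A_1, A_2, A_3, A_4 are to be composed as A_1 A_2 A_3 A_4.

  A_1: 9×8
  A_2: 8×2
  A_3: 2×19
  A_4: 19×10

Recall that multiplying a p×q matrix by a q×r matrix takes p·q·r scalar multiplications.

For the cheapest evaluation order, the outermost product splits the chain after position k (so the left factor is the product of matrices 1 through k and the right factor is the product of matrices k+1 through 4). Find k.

2

Adjacent pairs: A_1A_2 = 9·8·2 = 144; A_2A_3 = 8·2·19 = 304; A_3A_4 = 2·19·10 = 380.
Length 3: A_1..A_3: k=1: 0+304+9·8·19=1672; k=2: 144+0+9·2·19=486 → min 486 | A_2..A_4: k=2: 0+380+8·2·10=540; k=3: 304+0+8·19·10=1824 → min 540.
Top-level splits: k=1: (A_1..A_1)·(A_2..A_4) → 0+540+9·8·10 = 1260; k=2: (A_1..A_2)·(A_3..A_4) → 144+380+9·2·10 = 704; k=3: (A_1..A_3)·(A_4..A_4) → 486+0+9·19·10 = 2196.
Best split is after A_2, i.e. k = 2.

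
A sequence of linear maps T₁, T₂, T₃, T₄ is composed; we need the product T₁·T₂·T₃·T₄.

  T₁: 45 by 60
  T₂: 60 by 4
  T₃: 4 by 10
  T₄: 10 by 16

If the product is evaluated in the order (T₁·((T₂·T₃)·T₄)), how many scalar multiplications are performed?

55200

(T₂·T₃): 60×4 by 4×10 → 60×10, cost 60·4·10 = 2400
((T₂·T₃)·T₄): 60×10 by 10×16 → 60×16, cost 60·10·16 = 9600; cumulative 12000
(T₁·((T₂·T₃)·T₄)): 45×60 by 60×16 → 45×16, cost 45·60·16 = 43200; cumulative 55200
Total: 55200 scalar multiplications.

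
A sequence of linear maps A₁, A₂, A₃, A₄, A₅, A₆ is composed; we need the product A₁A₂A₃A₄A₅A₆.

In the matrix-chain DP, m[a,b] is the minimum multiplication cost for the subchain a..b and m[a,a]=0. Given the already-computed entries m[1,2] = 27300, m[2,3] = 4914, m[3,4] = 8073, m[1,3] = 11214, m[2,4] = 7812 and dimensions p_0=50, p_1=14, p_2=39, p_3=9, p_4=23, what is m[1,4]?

21564

m[1,4] = min over k∈[1,3] of m[1,k]+m[k+1,4]+p_{0}·p_k·p_{4}.
k=1: 0 + 7812 + 50·14·23 = 23912; k=2: 27300 + 8073 + 50·39·23 = 80223; k=3: 11214 + 0 + 50·9·23 = 21564.
Minimum: 21564 at k=3.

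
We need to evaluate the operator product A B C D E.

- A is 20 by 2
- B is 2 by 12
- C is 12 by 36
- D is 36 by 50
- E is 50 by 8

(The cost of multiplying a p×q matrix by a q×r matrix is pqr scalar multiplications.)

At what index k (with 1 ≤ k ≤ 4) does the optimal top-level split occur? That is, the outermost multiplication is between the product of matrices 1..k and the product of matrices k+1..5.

1

Adjacent pairs: AB = 20·2·12 = 480; BC = 2·12·36 = 864; CD = 12·36·50 = 21600; DE = 36·50·8 = 14400.
Length 3: A..C: k=1: 0+864+20·2·36=2304; k=2: 480+0+20·12·36=9120 → min 2304 | B..D: k=2: 0+21600+2·12·50=22800; k=3: 864+0+2·36·50=4464 → min 4464 | C..E: k=3: 0+14400+12·36·8=17856; k=4: 21600+0+12·50·8=26400 → min 17856.
Length 4: A..D: k=1: 0+4464+20·2·50=6464; k=2: 480+21600+20·12·50=34080; k=3: 2304+0+20·36·50=38304 → min 6464 | B..E: k=2: 0+17856+2·12·8=18048; k=3: 864+14400+2·36·8=15840; k=4: 4464+0+2·50·8=5264 → min 5264.
Top-level splits: k=1: (A..A)·(B..E) → 0+5264+20·2·8 = 5584; k=2: (A..B)·(C..E) → 480+17856+20·12·8 = 20256; k=3: (A..C)·(D..E) → 2304+14400+20·36·8 = 22464; k=4: (A..D)·(E..E) → 6464+0+20·50·8 = 14464.
Best split is after A, i.e. k = 1.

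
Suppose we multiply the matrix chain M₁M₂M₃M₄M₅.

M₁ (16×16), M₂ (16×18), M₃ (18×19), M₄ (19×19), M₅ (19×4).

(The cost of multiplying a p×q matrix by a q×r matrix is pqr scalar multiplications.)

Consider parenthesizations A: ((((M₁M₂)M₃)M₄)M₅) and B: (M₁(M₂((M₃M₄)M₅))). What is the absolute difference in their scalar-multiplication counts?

Order A = ((((M₁M₂)M₃)M₄)M₅): (M₁M₂): 16×16 by 16×18 → 16×18, cost 16·16·18 = 4608; ((M₁M₂)M₃): 16×18 by 18×19 → 16×19, cost 16·18·19 = 5472; cumulative 10080; (((M₁M₂)M₃)M₄): 16×19 by 19×19 → 16×19, cost 16·19·19 = 5776; cumulative 15856; ((((M₁M₂)M₃)M₄)M₅): 16×19 by 19×4 → 16×4, cost 16·19·4 = 1216; cumulative 17072. Total 17072.
Order B = (M₁(M₂((M₃M₄)M₅))): (M₃M₄): 18×19 by 19×19 → 18×19, cost 18·19·19 = 6498; ((M₃M₄)M₅): 18×19 by 19×4 → 18×4, cost 18·19·4 = 1368; cumulative 7866; (M₂((M₃M₄)M₅)): 16×18 by 18×4 → 16×4, cost 16·18·4 = 1152; cumulative 9018; (M₁(M₂((M₃M₄)M₅))): 16×16 by 16×4 → 16×4, cost 16·16·4 = 1024; cumulative 10042. Total 10042.
Difference: |17072 − 10042| = 7030.

7030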